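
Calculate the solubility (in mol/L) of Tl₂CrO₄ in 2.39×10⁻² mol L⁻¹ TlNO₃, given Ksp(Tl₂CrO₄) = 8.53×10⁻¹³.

1.49×10⁻⁹ M

Tl₂CrO₄(s) ⇌ 2 Tl⁺(aq) + CrO₄²⁻(aq)
With Tl⁺ already at 2.39×10⁻² mol L⁻¹ and s small, take [Tl⁺] ≈ 2.39×10⁻² mol L⁻¹ and [CrO₄²⁻] = s.
Ksp = [Tl⁺]^2[CrO₄²⁻] = (2.39×10⁻²)^2s
s = 8.53×10⁻¹³ / (2.39×10⁻²)^2 = 1.49×10⁻⁹
s = 1.49×10⁻⁹ mol L⁻¹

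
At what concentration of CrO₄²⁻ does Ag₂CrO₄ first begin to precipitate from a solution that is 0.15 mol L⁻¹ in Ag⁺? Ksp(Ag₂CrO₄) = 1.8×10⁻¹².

8.0×10⁻¹¹ M

Precipitation of each salt begins when its ion product equals Ksp.
Ag₂CrO₄(s) ⇌ 2 Ag⁺(aq) + CrO₄²⁻(aq)
Ksp = [Ag⁺]^2[CrO₄²⁻] = [CrO₄²⁻](0.15)^2
[CrO₄²⁻] = 1.8×10⁻¹² / (0.15)^2 = 8.0×10⁻¹¹
[CrO₄²⁻] = 8.0×10⁻¹¹ mol L⁻¹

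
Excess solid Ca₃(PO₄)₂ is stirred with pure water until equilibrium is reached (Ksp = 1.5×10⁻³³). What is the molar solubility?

Ca₃(PO₄)₂(s) ⇌ 3 Ca²⁺(aq) + 2 PO₄³⁻(aq)
If s mol/L of Ca₃(PO₄)₂ dissolves, [Ca²⁺] = 3s and [PO₄³⁻] = 2s.
Ksp = [Ca²⁺]^3[PO₄³⁻]^2 = (3s)^3 · (2s)^2 = 108s^5
108s^5 = 1.5×10⁻³³  ⇒  s^5 = 1.4×10⁻³⁵
Taking the 5th root, s = 1.1×10⁻⁷ mol L⁻¹.

1.1×10⁻⁷ M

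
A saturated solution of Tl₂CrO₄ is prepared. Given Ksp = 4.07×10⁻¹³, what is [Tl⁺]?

Tl₂CrO₄(s) ⇌ 2 Tl⁺(aq) + CrO₄²⁻(aq)
Let s be the molar solubility. Then [Tl⁺] = 2s and [CrO₄²⁻] = s.
Ksp = [Tl⁺]^2[CrO₄²⁻] = (2s)^2 · s = 4s^3 = 4.07×10⁻¹³
s = 4.67×10⁻⁵ mol L⁻¹
[Tl⁺] = 2s = 9.34×10⁻⁵ mol L⁻¹

9.34×10⁻⁵ M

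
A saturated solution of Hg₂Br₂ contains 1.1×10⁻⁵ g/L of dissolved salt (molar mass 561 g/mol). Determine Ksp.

Convert to molarity: s = 1.1×10⁻⁵ / 561 = 1.961×10⁻⁸ mol/L
Hg₂Br₂(s) ⇌ Hg₂²⁺(aq) + 2 Br⁻(aq)
For each mole of Hg₂Br₂ that dissolves per liter, [Hg₂²⁺] = s and [Br⁻] = 2s; let s denote this solubility.
Ksp = [Hg₂²⁺][Br⁻]^2 = s · (2s)^2 = 4s^3
Ksp = 4 × (1.961×10⁻⁸)^3 = 3.0×10⁻²³

Ksp = 3.0×10⁻²³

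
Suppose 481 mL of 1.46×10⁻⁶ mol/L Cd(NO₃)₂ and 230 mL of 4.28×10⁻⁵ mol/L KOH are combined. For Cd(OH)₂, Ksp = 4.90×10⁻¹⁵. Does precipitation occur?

After mixing, V = 481 mL + 230 mL = 711 mL.
[Cd²⁺] = (1.46×10⁻⁶)(481)/711 = 9.88×10⁻⁷ mol/L
[OH⁻] = (4.28×10⁻⁵)(230)/711 = 1.38×10⁻⁵ mol/L
Q = [Cd²⁺][OH⁻]^2 = 1.89×10⁻¹⁶
Q = 1.89×10⁻¹⁶ < Ksp = 4.90×10⁻¹⁵, so the solution is unsaturated and no precipitate forms.

No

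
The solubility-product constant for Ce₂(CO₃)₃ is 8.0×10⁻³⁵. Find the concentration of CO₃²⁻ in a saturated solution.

Ce₂(CO₃)₃(s) ⇌ 2 Ce³⁺(aq) + 3 CO₃²⁻(aq)
Let s be the molar solubility. Then [Ce³⁺] = 2s and [CO₃²⁻] = 3s.
Ksp = [Ce³⁺]^2[CO₃²⁻]^3 = (2s)^2 · (3s)^3 = 108s^5 = 8.0×10⁻³⁵
s = 5.9×10⁻⁸ mol L⁻¹
[CO₃²⁻] = 3s = 1.8×10⁻⁷ mol L⁻¹

1.8×10⁻⁷ M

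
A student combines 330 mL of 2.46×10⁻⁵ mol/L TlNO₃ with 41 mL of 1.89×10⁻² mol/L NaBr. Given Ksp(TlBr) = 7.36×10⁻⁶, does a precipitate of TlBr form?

No

After mixing, V = 330 mL + 41 mL = 371 mL.
[Tl⁺] = (2.46×10⁻⁵)(330)/371 = 2.19×10⁻⁵ mol/L
[Br⁻] = (1.89×10⁻²)(41)/371 = 2.09×10⁻³ mol/L
Q = [Tl⁺][Br⁻] = 4.57×10⁻⁸
Q = 4.57×10⁻⁸ < Ksp = 7.36×10⁻⁶, so the solution is unsaturated and no precipitate forms.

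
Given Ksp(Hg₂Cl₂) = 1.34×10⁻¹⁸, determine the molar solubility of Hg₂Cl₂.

Hg₂Cl₂(s) ⇌ Hg₂²⁺(aq) + 2 Cl⁻(aq)
For each mole of Hg₂Cl₂ that dissolves per liter, [Hg₂²⁺] = s and [Cl⁻] = 2s; let s denote this solubility.
Ksp = [Hg₂²⁺][Cl⁻]^2 = s · (2s)^2 = 4s^3
4s^3 = 1.34×10⁻¹⁸  ⇒  s^3 = 3.35×10⁻¹⁹
s = 6.95×10⁻⁷ mol L⁻¹

6.95×10⁻⁷ M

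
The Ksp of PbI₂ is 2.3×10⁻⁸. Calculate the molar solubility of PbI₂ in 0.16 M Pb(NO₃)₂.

1.9×10⁻⁴ M

PbI₂(s) ⇌ Pb²⁺(aq) + 2 I⁻(aq)
With Pb²⁺ already at 0.16 M and s small, take [Pb²⁺] ≈ 0.16 M and [I⁻] = 2s.
Ksp = [Pb²⁺][I⁻]^2 = (0.16)(2s)^2
(2s)^2 = 2.3×10⁻⁸ / (0.16) = 1.4×10⁻⁷
s = 1.9×10⁻⁴ M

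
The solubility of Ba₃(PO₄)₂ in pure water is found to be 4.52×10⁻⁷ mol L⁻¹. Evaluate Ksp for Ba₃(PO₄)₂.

Ksp = 2.04×10⁻³⁰

Ba₃(PO₄)₂(s) ⇌ 3 Ba²⁺(aq) + 2 PO₄³⁻(aq)
For each mole of Ba₃(PO₄)₂ that dissolves per liter, [Ba²⁺] = 3s and [PO₄³⁻] = 2s; let s denote this solubility.
Ksp = [Ba²⁺]^3[PO₄³⁻]^2 = (3s)^3 · (2s)^2 = 108s^5
Ksp = 108 × (4.52×10⁻⁷)^5 = 2.04×10⁻³⁰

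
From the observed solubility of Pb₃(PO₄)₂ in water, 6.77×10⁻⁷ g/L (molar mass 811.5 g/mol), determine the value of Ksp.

s = (6.77×10⁻⁷ g L⁻¹)/(811.5 g mol⁻¹) = 8.3426×10⁻¹⁰ M
Pb₃(PO₄)₂(s) ⇌ 3 Pb²⁺(aq) + 2 PO₄³⁻(aq)
With molar solubility s: [Pb²⁺] = 3s, [PO₄³⁻] = 2s.
Ksp = [Pb²⁺]^3[PO₄³⁻]^2 = (3s)^3 · (2s)^2 = 108s^5
Ksp = 108 × (8.3426×10⁻¹⁰)^5 = 4.36×10⁻⁴⁴

Ksp = 4.36×10⁻⁴⁴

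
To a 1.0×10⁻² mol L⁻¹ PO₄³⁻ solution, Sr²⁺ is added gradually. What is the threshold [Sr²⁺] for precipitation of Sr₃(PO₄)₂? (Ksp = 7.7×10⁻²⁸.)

Precipitation of each salt begins when its ion product equals Ksp.
Sr₃(PO₄)₂(s) ⇌ 3 Sr²⁺(aq) + 2 PO₄³⁻(aq)
Ksp = [Sr²⁺]^3[PO₄³⁻]^2 = [Sr²⁺]^3(1.0×10⁻²)^2
[Sr²⁺]^3 = 7.7×10⁻²⁸ / (1.0×10⁻²)^2 = 7.7×10⁻²⁴
[Sr²⁺] = 2.0×10⁻⁸ mol L⁻¹

2.0×10⁻⁸ M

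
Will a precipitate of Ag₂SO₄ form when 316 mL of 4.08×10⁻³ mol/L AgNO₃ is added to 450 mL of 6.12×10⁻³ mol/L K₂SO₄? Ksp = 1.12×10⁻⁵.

No

Total volume after mixing = 316 + 450 = 766 mL.
[Ag⁺] = (4.08×10⁻³)(316)/766 = 1.68×10⁻³ mol/L
[SO₄²⁻] = (6.12×10⁻³)(450)/766 = 3.60×10⁻³ mol/L
Q = [Ag⁺]^2[SO₄²⁻] = 1.02×10⁻⁸
Since Q (1.02×10⁻⁸) is less than Ksp (1.12×10⁻⁵), no Ag₂SO₄ precipitates.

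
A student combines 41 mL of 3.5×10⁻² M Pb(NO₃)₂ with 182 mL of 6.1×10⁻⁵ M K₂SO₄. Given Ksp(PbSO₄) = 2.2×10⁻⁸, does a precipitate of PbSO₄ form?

Yes

Total volume after mixing = 41 + 182 = 223 mL.
[Pb²⁺] = (3.5×10⁻²)(41)/223 = 6.4×10⁻³ M
[SO₄²⁻] = (6.1×10⁻⁵)(182)/223 = 5.0×10⁻⁵ M
Q = [Pb²⁺][SO₄²⁻] = 3.2×10⁻⁷
Q = 3.2×10⁻⁷ > Ksp = 2.2×10⁻⁸, so the solution is supersaturated and PbSO₄ precipitates.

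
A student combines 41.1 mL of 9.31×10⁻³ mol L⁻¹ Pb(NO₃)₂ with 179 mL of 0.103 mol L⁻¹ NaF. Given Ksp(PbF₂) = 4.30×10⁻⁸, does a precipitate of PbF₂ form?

After mixing, V = 41.1 mL + 179 mL = 220.1 mL.
[Pb²⁺] = (9.31×10⁻³)(41.1)/220.1 = 1.74×10⁻³ mol L⁻¹
[F⁻] = (0.103)(179)/220.1 = 8.38×10⁻² mol L⁻¹
Q = [Pb²⁺][F⁻]^2 = 1.22×10⁻⁵
Because Q > Ksp (1.22×10⁻⁵ vs 4.30×10⁻⁸), a precipitate of PbF₂ forms.

Yes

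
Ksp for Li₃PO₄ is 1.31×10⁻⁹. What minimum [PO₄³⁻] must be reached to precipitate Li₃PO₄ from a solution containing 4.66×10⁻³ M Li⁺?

Precipitation of each salt begins when its ion product equals Ksp.
Li₃PO₄(s) ⇌ 3 Li⁺(aq) + PO₄³⁻(aq)
Ksp = [Li⁺]^3[PO₄³⁻] = [PO₄³⁻](4.66×10⁻³)^3
[PO₄³⁻] = 1.31×10⁻⁹ / (4.66×10⁻³)^3 = 1.29×10⁻²
[PO₄³⁻] = 1.29×10⁻² M

1.29×10⁻² M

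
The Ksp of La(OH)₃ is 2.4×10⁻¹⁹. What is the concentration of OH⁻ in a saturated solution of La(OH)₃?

2.9×10⁻⁵ M

La(OH)₃(s) ⇌ La³⁺(aq) + 3 OH⁻(aq)
With molar solubility s: [La³⁺] = s, [OH⁻] = 3s.
Ksp = [La³⁺][OH⁻]^3 = s · (3s)^3 = 27s^4 = 2.4×10⁻¹⁹
s = 9.7×10⁻⁶ M
[OH⁻] = 3s = 2.9×10⁻⁵ M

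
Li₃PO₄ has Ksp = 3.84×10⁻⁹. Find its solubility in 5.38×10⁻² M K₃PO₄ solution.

Li₃PO₄(s) ⇌ 3 Li⁺(aq) + PO₄³⁻(aq)
Let s be the solubility of Li₃PO₄ here. The common ion gives [PO₄³⁻] ≈ 5.38×10⁻² M, and [Li⁺] = 3s.
Ksp = [Li⁺]^3[PO₄³⁻] = (3s)^3(5.38×10⁻²)
(3s)^3 = 3.84×10⁻⁹ / (5.38×10⁻²) = 7.14×10⁻⁸
s = 1.38×10⁻³ M

1.38×10⁻³ M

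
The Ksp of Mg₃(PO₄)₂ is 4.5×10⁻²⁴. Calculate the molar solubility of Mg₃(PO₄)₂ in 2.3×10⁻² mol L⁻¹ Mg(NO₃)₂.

3.0×10⁻¹⁰ M

Mg₃(PO₄)₂(s) ⇌ 3 Mg²⁺(aq) + 2 PO₄³⁻(aq)
Mg²⁺ is already present at 2.3×10⁻² mol L⁻¹. If s mol/L of Mg₃(PO₄)₂ dissolves, [PO₄³⁻] = 2s while [Mg²⁺] ≈ 2.3×10⁻² mol L⁻¹.
Ksp = [Mg²⁺]^3[PO₄³⁻]^2 = (2.3×10⁻²)^3(2s)^2
(2s)^2 = 4.5×10⁻²⁴ / (2.3×10⁻²)^3 = 3.7×10⁻¹⁹
s = 3.0×10⁻¹⁰ mol L⁻¹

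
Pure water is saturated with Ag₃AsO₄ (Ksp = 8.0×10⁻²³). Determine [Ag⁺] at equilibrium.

Ag₃AsO₄(s) ⇌ 3 Ag⁺(aq) + AsO₄³⁻(aq)
Let s be the molar solubility. Then [Ag⁺] = 3s and [AsO₄³⁻] = s.
Ksp = [Ag⁺]^3[AsO₄³⁻] = (3s)^3 · s = 27s^4 = 8.0×10⁻²³
s = 1.3×10⁻⁶ M
[Ag⁺] = 3s = 3.9×10⁻⁶ M

3.9×10⁻⁶ M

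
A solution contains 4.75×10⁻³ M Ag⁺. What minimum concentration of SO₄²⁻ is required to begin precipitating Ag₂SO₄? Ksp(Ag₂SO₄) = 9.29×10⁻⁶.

0.412 M

Each salt precipitates once Q = Ksp for that salt.
Ag₂SO₄(s) ⇌ 2 Ag⁺(aq) + SO₄²⁻(aq)
Ksp = [Ag⁺]^2[SO₄²⁻] = [SO₄²⁻](4.75×10⁻³)^2
[SO₄²⁻] = 9.29×10⁻⁶ / (4.75×10⁻³)^2 = 0.412
[SO₄²⁻] = 0.412 M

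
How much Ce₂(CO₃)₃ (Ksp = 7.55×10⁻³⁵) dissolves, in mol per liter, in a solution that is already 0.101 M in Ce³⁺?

6.50×10⁻¹² M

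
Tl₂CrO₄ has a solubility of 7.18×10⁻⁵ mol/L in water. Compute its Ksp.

Tl₂CrO₄(s) ⇌ 2 Tl⁺(aq) + CrO₄²⁻(aq)
Let s be the molar solubility. Then [Tl⁺] = 2s and [CrO₄²⁻] = s.
Ksp = [Tl⁺]^2[CrO₄²⁻] = (2s)^2 · s = 4s^3
Ksp = 4 × (7.18×10⁻⁵)^3 = 1.48×10⁻¹²

Ksp = 1.48×10⁻¹²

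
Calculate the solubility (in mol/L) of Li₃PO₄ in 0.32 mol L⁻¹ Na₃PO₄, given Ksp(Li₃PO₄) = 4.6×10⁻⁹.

8.1×10⁻⁴ M

Li₃PO₄(s) ⇌ 3 Li⁺(aq) + PO₄³⁻(aq)
With PO₄³⁻ already at 0.32 mol L⁻¹ and s small, take [PO₄³⁻] ≈ 0.32 mol L⁻¹ and [Li⁺] = 3s.
Ksp = [Li⁺]^3[PO₄³⁻] = (3s)^3(0.32)
(3s)^3 = 4.6×10⁻⁹ / (0.32) = 1.4×10⁻⁸
s = 8.1×10⁻⁴ mol L⁻¹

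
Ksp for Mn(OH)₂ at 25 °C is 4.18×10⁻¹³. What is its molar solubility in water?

Mn(OH)₂(s) ⇌ Mn²⁺(aq) + 2 OH⁻(aq)
For each mole of Mn(OH)₂ that dissolves per liter, [Mn²⁺] = s and [OH⁻] = 2s; let s denote this solubility.
Ksp = [Mn²⁺][OH⁻]^2 = s · (2s)^2 = 4s^3
4s^3 = 4.18×10⁻¹³  ⇒  s^3 = 1.05×10⁻¹³
s = 4.71×10⁻⁵ M

4.71×10⁻⁵ M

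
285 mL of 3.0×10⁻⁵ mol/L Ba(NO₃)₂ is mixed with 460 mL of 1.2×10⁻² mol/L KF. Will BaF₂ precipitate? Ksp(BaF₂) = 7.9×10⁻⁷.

Total volume after mixing = 285 + 460 = 745 mL.
[Ba²⁺] = (3.0×10⁻⁵)(285)/745 = 1.1×10⁻⁵ mol/L
[F⁻] = (1.2×10⁻²)(460)/745 = 7.4×10⁻³ mol/L
Q = [Ba²⁺][F⁻]^2 = 6.3×10⁻¹⁰
Q = 6.3×10⁻¹⁰ < Ksp = 7.9×10⁻⁷, so the solution is unsaturated and no precipitate forms.

No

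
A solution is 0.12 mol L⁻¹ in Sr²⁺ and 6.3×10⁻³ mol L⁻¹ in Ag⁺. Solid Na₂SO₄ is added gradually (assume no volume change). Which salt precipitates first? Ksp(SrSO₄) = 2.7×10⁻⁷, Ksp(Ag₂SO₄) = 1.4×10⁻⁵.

Precipitation of each salt begins when its ion product equals Ksp.
For SrSO₄: [SO₄²⁻] = (Ksp/[Sr²⁺]) = 2.3×10⁻⁶ mol L⁻¹
For Ag₂SO₄: [SO₄²⁻] = (Ksp/[Ag⁺]^2) = 0.35 mol L⁻¹
Since SrSO₄ needs less SO₄²⁻ to reach saturation, it precipitates first.

SrSO₄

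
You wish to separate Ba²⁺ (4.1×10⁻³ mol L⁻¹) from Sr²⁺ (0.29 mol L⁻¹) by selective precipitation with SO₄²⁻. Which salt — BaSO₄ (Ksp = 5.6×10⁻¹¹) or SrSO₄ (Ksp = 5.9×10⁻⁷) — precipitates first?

BaSO₄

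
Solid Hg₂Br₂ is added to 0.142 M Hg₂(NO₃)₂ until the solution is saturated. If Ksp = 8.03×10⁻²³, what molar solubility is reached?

Hg₂Br₂(s) ⇌ Hg₂²⁺(aq) + 2 Br⁻(aq)
The solution already contains Hg₂²⁺ at 0.142 M. Let s be the molar solubility of Hg₂Br₂.
[Hg₂²⁺] ≈ 0.142 M (common ion dominates); [Br⁻] = 2s.
Ksp = [Hg₂²⁺][Br⁻]^2 = (0.142)(2s)^2
(2s)^2 = 8.03×10⁻²³ / (0.142) = 5.65×10⁻²²
s = 1.19×10⁻¹¹ M

1.19×10⁻¹¹ M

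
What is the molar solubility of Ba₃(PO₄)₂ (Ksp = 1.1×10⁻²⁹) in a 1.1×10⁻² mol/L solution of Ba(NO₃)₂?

1.4×10⁻¹² M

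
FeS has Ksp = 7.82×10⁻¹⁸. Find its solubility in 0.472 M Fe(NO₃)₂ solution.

1.66×10⁻¹⁷ M

FeS(s) ⇌ Fe²⁺(aq) + S²⁻(aq)
Let s be the solubility of FeS here. The common ion gives [Fe²⁺] ≈ 0.472 M, and [S²⁻] = s.
Ksp = [Fe²⁺][S²⁻] = (0.472)s
s = 7.82×10⁻¹⁸ / (0.472) = 1.66×10⁻¹⁷
s = 1.66×10⁻¹⁷ M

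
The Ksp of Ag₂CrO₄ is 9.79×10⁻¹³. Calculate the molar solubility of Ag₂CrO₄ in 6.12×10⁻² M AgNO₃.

Ag₂CrO₄(s) ⇌ 2 Ag⁺(aq) + CrO₄²⁻(aq)
Ag⁺ is already present at 6.12×10⁻² M. If s mol/L of Ag₂CrO₄ dissolves, [CrO₄²⁻] = s while [Ag⁺] ≈ 6.12×10⁻² M.
Ksp = [Ag⁺]^2[CrO₄²⁻] = (6.12×10⁻²)^2s
s = 9.79×10⁻¹³ / (6.12×10⁻²)^2 = 2.61×10⁻¹⁰
s = 2.61×10⁻¹⁰ M

2.61×10⁻¹⁰ M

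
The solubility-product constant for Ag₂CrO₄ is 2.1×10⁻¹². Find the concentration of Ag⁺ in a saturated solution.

Ag₂CrO₄(s) ⇌ 2 Ag⁺(aq) + CrO₄²⁻(aq)
With molar solubility s: [Ag⁺] = 2s, [CrO₄²⁻] = s.
Ksp = [Ag⁺]^2[CrO₄²⁻] = (2s)^2 · s = 4s^3 = 2.1×10⁻¹²
s = 8.1×10⁻⁵ M
[Ag⁺] = 2s = 1.6×10⁻⁴ M

1.6×10⁻⁴ M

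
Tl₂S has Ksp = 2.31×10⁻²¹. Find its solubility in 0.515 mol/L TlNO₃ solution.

8.71×10⁻²¹ M

Tl₂S(s) ⇌ 2 Tl⁺(aq) + S²⁻(aq)
Tl⁺ is already present at 0.515 mol/L. If s mol/L of Tl₂S dissolves, [S²⁻] = s while [Tl⁺] ≈ 0.515 mol/L.
Ksp = [Tl⁺]^2[S²⁻] = (0.515)^2s
s = 2.31×10⁻²¹ / (0.515)^2 = 8.71×10⁻²¹
s = 8.71×10⁻²¹ mol/L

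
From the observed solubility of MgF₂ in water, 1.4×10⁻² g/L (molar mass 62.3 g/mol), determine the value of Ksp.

s = (1.4×10⁻² g L⁻¹)/(62.3 g mol⁻¹) = 2.247×10⁻⁴ M
MgF₂(s) ⇌ Mg²⁺(aq) + 2 F⁻(aq)
Let s be the molar solubility. Then [Mg²⁺] = s and [F⁻] = 2s.
Ksp = [Mg²⁺][F⁻]^2 = s · (2s)^2 = 4s^3
Ksp = 4 × (2.247×10⁻⁴)^3 = 4.5×10⁻¹¹

Ksp = 4.5×10⁻¹¹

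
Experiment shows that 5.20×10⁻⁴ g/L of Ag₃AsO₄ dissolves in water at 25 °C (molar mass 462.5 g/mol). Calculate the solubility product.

Ksp = 4.31×10⁻²³

s = (5.20×10⁻⁴ g L⁻¹)/(462.5 g mol⁻¹) = 1.1243×10⁻⁶ M
Ag₃AsO₄(s) ⇌ 3 Ag⁺(aq) + AsO₄³⁻(aq)
If s mol/L of Ag₃AsO₄ dissolves, [Ag⁺] = 3s and [AsO₄³⁻] = s.
Ksp = [Ag⁺]^3[AsO₄³⁻] = (3s)^3 · s = 27s^4
Ksp = 27 × (1.1243×10⁻⁶)^4 = 4.31×10⁻²³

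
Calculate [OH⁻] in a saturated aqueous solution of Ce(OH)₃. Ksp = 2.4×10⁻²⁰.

Ce(OH)₃(s) ⇌ Ce³⁺(aq) + 3 OH⁻(aq)
For each mole of Ce(OH)₃ that dissolves per liter, [Ce³⁺] = s and [OH⁻] = 3s; let s denote this solubility.
Ksp = [Ce³⁺][OH⁻]^3 = s · (3s)^3 = 27s^4 = 2.4×10⁻²⁰
s = 5.5×10⁻⁶ mol L⁻¹
[OH⁻] = 3s = 1.6×10⁻⁵ mol L⁻¹

1.6×10⁻⁵ M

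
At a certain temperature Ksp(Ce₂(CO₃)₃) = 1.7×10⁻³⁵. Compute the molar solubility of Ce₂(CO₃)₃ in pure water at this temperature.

Ce₂(CO₃)₃(s) ⇌ 2 Ce³⁺(aq) + 3 CO₃²⁻(aq)
With molar solubility s: [Ce³⁺] = 2s, [CO₃²⁻] = 3s.
Ksp = [Ce³⁺]^2[CO₃²⁻]^3 = (2s)^2 · (3s)^3 = 108s^5
108s^5 = 1.7×10⁻³⁵  ⇒  s^5 = 1.6×10⁻³⁷
s = 4.4×10⁻⁸ M

4.4×10⁻⁸ M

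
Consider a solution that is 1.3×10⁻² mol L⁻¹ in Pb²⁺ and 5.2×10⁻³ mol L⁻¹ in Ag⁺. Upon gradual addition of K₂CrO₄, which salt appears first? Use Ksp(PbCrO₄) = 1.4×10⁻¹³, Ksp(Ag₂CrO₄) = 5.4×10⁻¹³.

PbCrO₄

The threshold for precipitation is Q = Ksp.
For PbCrO₄: [CrO₄²⁻] = (Ksp/[Pb²⁺]) = 1.1×10⁻¹¹ mol L⁻¹
For Ag₂CrO₄: [CrO₄²⁻] = (Ksp/[Ag⁺]^2) = 2.0×10⁻⁸ mol L⁻¹
PbCrO₄ requires the lower [CrO₄²⁻], so it precipitates first.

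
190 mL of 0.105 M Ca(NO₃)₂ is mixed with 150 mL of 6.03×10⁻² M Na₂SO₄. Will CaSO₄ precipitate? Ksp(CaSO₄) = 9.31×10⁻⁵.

The combined volume is 340 mL.
[Ca²⁺] = (0.105)(190)/340 = 5.87×10⁻² M
[SO₄²⁻] = (6.03×10⁻²)(150)/340 = 2.66×10⁻² M
Q = [Ca²⁺][SO₄²⁻] = 1.56×10⁻³
Because Q > Ksp (1.56×10⁻³ vs 9.31×10⁻⁵), a precipitate of CaSO₄ forms.

Yes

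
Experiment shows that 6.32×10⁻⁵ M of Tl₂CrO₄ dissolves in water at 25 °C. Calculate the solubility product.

Ksp = 1.01×10⁻¹²

Tl₂CrO₄(s) ⇌ 2 Tl⁺(aq) + CrO₄²⁻(aq)
Call the molar solubility s, so that [Tl⁺] = 2s and [CrO₄²⁻] = s.
Ksp = [Tl⁺]^2[CrO₄²⁻] = (2s)^2 · s = 4s^3
Ksp = 4 × (6.32×10⁻⁵)^3 = 1.01×10⁻¹²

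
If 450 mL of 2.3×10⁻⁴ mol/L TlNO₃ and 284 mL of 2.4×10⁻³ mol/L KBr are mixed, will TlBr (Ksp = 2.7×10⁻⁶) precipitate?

No

Total volume after mixing = 450 + 284 = 734 mL.
[Tl⁺] = (2.3×10⁻⁴)(450)/734 = 1.4×10⁻⁴ mol/L
[Br⁻] = (2.4×10⁻³)(284)/734 = 9.3×10⁻⁴ mol/L
Q = [Tl⁺][Br⁻] = 1.3×10⁻⁷
Q < Ksp (1.3×10⁻⁷ vs 2.7×10⁻⁶); the solution remains unsaturated and no precipitate forms.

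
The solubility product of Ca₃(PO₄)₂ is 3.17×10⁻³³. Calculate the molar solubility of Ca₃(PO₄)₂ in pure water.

Ca₃(PO₄)₂(s) ⇌ 3 Ca²⁺(aq) + 2 PO₄³⁻(aq)
For each mole of Ca₃(PO₄)₂ that dissolves per liter, [Ca²⁺] = 3s and [PO₄³⁻] = 2s; let s denote this solubility.
Ksp = [Ca²⁺]^3[PO₄³⁻]^2 = (3s)^3 · (2s)^2 = 108s^5
108s^5 = 3.17×10⁻³³  ⇒  s^5 = 2.94×10⁻³⁵
Taking the 5th root, s = 1.24×10⁻⁷ mol L⁻¹.

1.24×10⁻⁷ M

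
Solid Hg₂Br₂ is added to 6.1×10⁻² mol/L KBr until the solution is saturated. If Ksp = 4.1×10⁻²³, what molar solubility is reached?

1.1×10⁻²⁰ M

Hg₂Br₂(s) ⇌ Hg₂²⁺(aq) + 2 Br⁻(aq)
The solution already contains Br⁻ at 6.1×10⁻² mol/L. Let s be the molar solubility of Hg₂Br₂.
[Br⁻] ≈ 6.1×10⁻² mol/L (common ion dominates); [Hg₂²⁺] = s.
Ksp = [Hg₂²⁺][Br⁻]^2 = s(6.1×10⁻²)^2
s = 4.1×10⁻²³ / (6.1×10⁻²)^2 = 1.1×10⁻²⁰
s = 1.1×10⁻²⁰ mol/L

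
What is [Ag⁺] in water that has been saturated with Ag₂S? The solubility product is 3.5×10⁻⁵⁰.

4.1×10⁻¹⁷ M

Ag₂S(s) ⇌ 2 Ag⁺(aq) + S²⁻(aq)
If s mol/L of Ag₂S dissolves, [Ag⁺] = 2s and [S²⁻] = s.
Ksp = [Ag⁺]^2[S²⁻] = (2s)^2 · s = 4s^3 = 3.5×10⁻⁵⁰
s = 2.1×10⁻¹⁷ mol L⁻¹
[Ag⁺] = 2s = 4.1×10⁻¹⁷ mol L⁻¹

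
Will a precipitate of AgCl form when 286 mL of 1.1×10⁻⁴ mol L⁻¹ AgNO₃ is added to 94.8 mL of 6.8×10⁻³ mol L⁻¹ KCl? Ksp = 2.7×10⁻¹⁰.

Total volume after mixing = 286 + 94.8 = 380.8 mL.
[Ag⁺] = (1.1×10⁻⁴)(286)/380.8 = 8.3×10⁻⁵ mol L⁻¹
[Cl⁻] = (6.8×10⁻³)(94.8)/380.8 = 1.7×10⁻³ mol L⁻¹
Q = [Ag⁺][Cl⁻] = 1.4×10⁻⁷
Because Q > Ksp (1.4×10⁻⁷ vs 2.7×10⁻¹⁰), a precipitate of AgCl forms.

Yes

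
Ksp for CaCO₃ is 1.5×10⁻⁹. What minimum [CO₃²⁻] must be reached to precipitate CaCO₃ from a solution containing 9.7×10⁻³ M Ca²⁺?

Each salt precipitates once Q = Ksp for that salt.
CaCO₃(s) ⇌ Ca²⁺(aq) + CO₃²⁻(aq)
Ksp = [Ca²⁺][CO₃²⁻] = [CO₃²⁻](9.7×10⁻³)
[CO₃²⁻] = 1.5×10⁻⁹ / (9.7×10⁻³) = 1.5×10⁻⁷
[CO₃²⁻] = 1.5×10⁻⁷ M

1.5×10⁻⁷ M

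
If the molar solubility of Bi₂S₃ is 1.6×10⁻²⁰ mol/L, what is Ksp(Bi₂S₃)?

Bi₂S₃(s) ⇌ 2 Bi³⁺(aq) + 3 S²⁻(aq)
Call the molar solubility s, so that [Bi³⁺] = 2s and [S²⁻] = 3s.
Ksp = [Bi³⁺]^2[S²⁻]^3 = (2s)^2 · (3s)^3 = 108s^5
Ksp = 108 × (1.6×10⁻²⁰)^5 = 1.1×10⁻⁹⁷

Ksp = 1.1×10⁻⁹⁷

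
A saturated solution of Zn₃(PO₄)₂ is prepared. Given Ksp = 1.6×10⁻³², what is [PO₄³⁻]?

Zn₃(PO₄)₂(s) ⇌ 3 Zn²⁺(aq) + 2 PO₄³⁻(aq)
For each mole of Zn₃(PO₄)₂ that dissolves per liter, [Zn²⁺] = 3s and [PO₄³⁻] = 2s; let s denote this solubility.
Ksp = [Zn²⁺]^3[PO₄³⁻]^2 = (3s)^3 · (2s)^2 = 108s^5 = 1.6×10⁻³²
s = 1.7×10⁻⁷ M
[PO₄³⁻] = 2s = 3.4×10⁻⁷ M

3.4×10⁻⁷ M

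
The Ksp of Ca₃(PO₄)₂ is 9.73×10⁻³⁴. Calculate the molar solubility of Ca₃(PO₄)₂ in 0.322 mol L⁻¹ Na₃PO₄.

Ca₃(PO₄)₂(s) ⇌ 3 Ca²⁺(aq) + 2 PO₄³⁻(aq)
The solution already contains PO₄³⁻ at 0.322 mol L⁻¹. Let s be the molar solubility of Ca₃(PO₄)₂.
[PO₄³⁻] ≈ 0.322 mol L⁻¹ (common ion dominates); [Ca²⁺] = 3s.
Ksp = [Ca²⁺]^3[PO₄³⁻]^2 = (3s)^3(0.322)^2
(3s)^3 = 9.73×10⁻³⁴ / (0.322)^2 = 9.38×10⁻³³
s = 7.03×10⁻¹² mol L⁻¹

7.03×10⁻¹² M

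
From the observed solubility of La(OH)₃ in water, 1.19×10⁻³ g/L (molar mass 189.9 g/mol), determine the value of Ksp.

Ksp = 4.16×10⁻²⁰

Convert to molarity: s = 1.19×10⁻³ / 189.9 = 6.2665×10⁻⁶ mol/L
La(OH)₃(s) ⇌ La³⁺(aq) + 3 OH⁻(aq)
For each mole of La(OH)₃ that dissolves per liter, [La³⁺] = s and [OH⁻] = 3s; let s denote this solubility.
Ksp = [La³⁺][OH⁻]^3 = s · (3s)^3 = 27s^4
Ksp = 27 × (6.2665×10⁻⁶)^4 = 4.16×10⁻²⁰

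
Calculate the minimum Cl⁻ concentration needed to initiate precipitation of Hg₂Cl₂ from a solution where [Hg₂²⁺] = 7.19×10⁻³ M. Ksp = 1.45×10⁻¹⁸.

1.42×10⁻⁸ M

A salt starts to precipitate once the ion product Q reaches its Ksp.
Hg₂Cl₂(s) ⇌ Hg₂²⁺(aq) + 2 Cl⁻(aq)
Ksp = [Hg₂²⁺][Cl⁻]^2 = [Cl⁻]^2(7.19×10⁻³)
[Cl⁻]^2 = 1.45×10⁻¹⁸ / (7.19×10⁻³) = 2.02×10⁻¹⁶
[Cl⁻] = 1.42×10⁻⁸ M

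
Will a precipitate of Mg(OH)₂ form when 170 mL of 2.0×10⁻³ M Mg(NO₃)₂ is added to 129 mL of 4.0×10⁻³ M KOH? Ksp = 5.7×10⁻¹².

Yes

After mixing, V = 170 mL + 129 mL = 299 mL.
[Mg²⁺] = (2.0×10⁻³)(170)/299 = 1.1×10⁻³ M
[OH⁻] = (4.0×10⁻³)(129)/299 = 1.7×10⁻³ M
Q = [Mg²⁺][OH⁻]^2 = 3.4×10⁻⁹
Q = 3.4×10⁻⁹ > Ksp = 5.7×10⁻¹², so the solution is supersaturated and Mg(OH)₂ precipitates.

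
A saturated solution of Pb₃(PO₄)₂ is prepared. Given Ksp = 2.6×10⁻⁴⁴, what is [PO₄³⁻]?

Pb₃(PO₄)₂(s) ⇌ 3 Pb²⁺(aq) + 2 PO₄³⁻(aq)
For each mole of Pb₃(PO₄)₂ that dissolves per liter, [Pb²⁺] = 3s and [PO₄³⁻] = 2s; let s denote this solubility.
Ksp = [Pb²⁺]^3[PO₄³⁻]^2 = (3s)^3 · (2s)^2 = 108s^5 = 2.6×10⁻⁴⁴
s = 7.5×10⁻¹⁰ mol/L
[PO₄³⁻] = 2s = 1.5×10⁻⁹ mol/L

1.5×10⁻⁹ M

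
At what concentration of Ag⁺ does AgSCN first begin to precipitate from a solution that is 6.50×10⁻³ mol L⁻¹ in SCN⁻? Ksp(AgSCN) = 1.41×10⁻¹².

2.17×10⁻¹⁰ M

Precipitation begins when Q = Ksp.
AgSCN(s) ⇌ Ag⁺(aq) + SCN⁻(aq)
Ksp = [Ag⁺][SCN⁻] = [Ag⁺](6.50×10⁻³)
[Ag⁺] = 1.41×10⁻¹² / (6.50×10⁻³) = 2.17×10⁻¹⁰
[Ag⁺] = 2.17×10⁻¹⁰ mol L⁻¹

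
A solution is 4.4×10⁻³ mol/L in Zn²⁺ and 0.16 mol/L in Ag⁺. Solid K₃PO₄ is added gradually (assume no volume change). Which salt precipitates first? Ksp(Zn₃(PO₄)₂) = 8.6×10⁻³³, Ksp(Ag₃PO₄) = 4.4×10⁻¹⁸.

Ag₃PO₄

The threshold for precipitation is Q = Ksp.
For Zn₃(PO₄)₂: [PO₄³⁻] = (Ksp/[Zn²⁺]^3)^(1/2) = 3.2×10⁻¹³ mol/L
For Ag₃PO₄: [PO₄³⁻] = (Ksp/[Ag⁺]^3) = 1.1×10⁻¹⁵ mol/L
Since Ag₃PO₄ needs less PO₄³⁻ to reach saturation, it precipitates first.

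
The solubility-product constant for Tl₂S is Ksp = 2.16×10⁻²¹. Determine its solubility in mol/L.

Tl₂S(s) ⇌ 2 Tl⁺(aq) + S²⁻(aq)
For each mole of Tl₂S that dissolves per liter, [Tl⁺] = 2s and [S²⁻] = s; let s denote this solubility.
Ksp = [Tl⁺]^2[S²⁻] = (2s)^2 · s = 4s^3
4s^3 = 2.16×10⁻²¹  ⇒  s^3 = 5.40×10⁻²²
s = 8.14×10⁻⁸ mol L⁻¹

8.14×10⁻⁸ M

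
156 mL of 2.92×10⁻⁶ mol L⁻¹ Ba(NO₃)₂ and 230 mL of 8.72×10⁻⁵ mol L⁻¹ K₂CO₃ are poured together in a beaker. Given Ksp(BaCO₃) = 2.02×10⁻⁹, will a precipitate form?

No

After mixing, V = 156 mL + 230 mL = 386 mL.
[Ba²⁺] = (2.92×10⁻⁶)(156)/386 = 1.18×10⁻⁶ mol L⁻¹
[CO₃²⁻] = (8.72×10⁻⁵)(230)/386 = 5.20×10⁻⁵ mol L⁻¹
Q = [Ba²⁺][CO₃²⁻] = 6.13×10⁻¹¹
Q = 6.13×10⁻¹¹ < Ksp = 2.02×10⁻⁹, so the solution is unsaturated and no precipitate forms.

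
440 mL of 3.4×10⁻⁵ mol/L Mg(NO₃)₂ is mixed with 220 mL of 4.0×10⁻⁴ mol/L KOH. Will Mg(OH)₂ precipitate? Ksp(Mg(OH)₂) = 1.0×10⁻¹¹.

No

Total volume after mixing = 440 + 220 = 660 mL.
[Mg²⁺] = (3.4×10⁻⁵)(440)/660 = 2.3×10⁻⁵ mol/L
[OH⁻] = (4.0×10⁻⁴)(220)/660 = 1.3×10⁻⁴ mol/L
Q = [Mg²⁺][OH⁻]^2 = 4.0×10⁻¹³
Q = 4.0×10⁻¹³ < Ksp = 1.0×10⁻¹¹, so the solution is unsaturated and no precipitate forms.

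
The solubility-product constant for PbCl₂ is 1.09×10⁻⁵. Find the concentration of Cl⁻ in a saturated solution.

PbCl₂(s) ⇌ Pb²⁺(aq) + 2 Cl⁻(aq)
For each mole of PbCl₂ that dissolves per liter, [Pb²⁺] = s and [Cl⁻] = 2s; let s denote this solubility.
Ksp = [Pb²⁺][Cl⁻]^2 = s · (2s)^2 = 4s^3 = 1.09×10⁻⁵
s = 1.40×10⁻² mol L⁻¹
[Cl⁻] = 2s = 2.79×10⁻² mol L⁻¹

2.79×10⁻² M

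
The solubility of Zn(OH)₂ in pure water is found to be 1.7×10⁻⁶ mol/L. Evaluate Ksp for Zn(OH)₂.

Zn(OH)₂(s) ⇌ Zn²⁺(aq) + 2 OH⁻(aq)
With molar solubility s: [Zn²⁺] = s, [OH⁻] = 2s.
Ksp = [Zn²⁺][OH⁻]^2 = s · (2s)^2 = 4s^3
Ksp = 4 × (1.7×10⁻⁶)^3 = 2.0×10⁻¹⁷

Ksp = 2.0×10⁻¹⁷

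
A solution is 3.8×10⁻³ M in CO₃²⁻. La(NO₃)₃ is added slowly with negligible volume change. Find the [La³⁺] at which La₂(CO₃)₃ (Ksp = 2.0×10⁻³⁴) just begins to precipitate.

Precipitation of each salt begins when its ion product equals Ksp.
La₂(CO₃)₃(s) ⇌ 2 La³⁺(aq) + 3 CO₃²⁻(aq)
Ksp = [La³⁺]^2[CO₃²⁻]^3 = [La³⁺]^2(3.8×10⁻³)^3
[La³⁺]^2 = 2.0×10⁻³⁴ / (3.8×10⁻³)^3 = 3.6×10⁻²⁷
[La³⁺] = 6.0×10⁻¹⁴ M

6.0×10⁻¹⁴ M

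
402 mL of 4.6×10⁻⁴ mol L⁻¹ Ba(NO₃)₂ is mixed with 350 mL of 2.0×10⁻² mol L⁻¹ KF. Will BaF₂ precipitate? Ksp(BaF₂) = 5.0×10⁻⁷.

The combined volume is 752 mL.
[Ba²⁺] = (4.6×10⁻⁴)(402)/752 = 2.5×10⁻⁴ mol L⁻¹
[F⁻] = (2.0×10⁻²)(350)/752 = 9.3×10⁻³ mol L⁻¹
Q = [Ba²⁺][F⁻]^2 = 2.1×10⁻⁸
Since Q (2.1×10⁻⁸) is less than Ksp (5.0×10⁻⁷), no BaF₂ precipitates.

No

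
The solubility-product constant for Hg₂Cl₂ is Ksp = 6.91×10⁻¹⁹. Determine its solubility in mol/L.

Hg₂Cl₂(s) ⇌ Hg₂²⁺(aq) + 2 Cl⁻(aq)
Call the molar solubility s, so that [Hg₂²⁺] = s and [Cl⁻] = 2s.
Ksp = [Hg₂²⁺][Cl⁻]^2 = s · (2s)^2 = 4s^3
4s^3 = 6.91×10⁻¹⁹  ⇒  s^3 = 1.73×10⁻¹⁹
Taking the 3rd root, s = 5.57×10⁻⁷ mol/L.

5.57×10⁻⁷ M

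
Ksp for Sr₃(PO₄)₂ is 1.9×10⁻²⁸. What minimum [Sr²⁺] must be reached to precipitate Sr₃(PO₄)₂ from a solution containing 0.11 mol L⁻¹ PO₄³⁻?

2.5×10⁻⁹ M

The threshold for precipitation is Q = Ksp.
Sr₃(PO₄)₂(s) ⇌ 3 Sr²⁺(aq) + 2 PO₄³⁻(aq)
Ksp = [Sr²⁺]^3[PO₄³⁻]^2 = [Sr²⁺]^3(0.11)^2
[Sr²⁺]^3 = 1.9×10⁻²⁸ / (0.11)^2 = 1.6×10⁻²⁶
[Sr²⁺] = 2.5×10⁻⁹ mol L⁻¹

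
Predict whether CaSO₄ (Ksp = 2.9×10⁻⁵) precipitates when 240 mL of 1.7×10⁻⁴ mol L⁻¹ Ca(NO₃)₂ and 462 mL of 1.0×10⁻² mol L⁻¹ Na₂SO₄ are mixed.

No

The combined volume is 702 mL.
[Ca²⁺] = (1.7×10⁻⁴)(240)/702 = 5.8×10⁻⁵ mol L⁻¹
[SO₄²⁻] = (1.0×10⁻²)(462)/702 = 6.6×10⁻³ mol L⁻¹
Q = [Ca²⁺][SO₄²⁻] = 3.8×10⁻⁷
Since Q (3.8×10⁻⁷) is less than Ksp (2.9×10⁻⁵), no CaSO₄ precipitates.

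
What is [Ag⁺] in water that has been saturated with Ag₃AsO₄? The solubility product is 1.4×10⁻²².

4.5×10⁻⁶ M

Ag₃AsO₄(s) ⇌ 3 Ag⁺(aq) + AsO₄³⁻(aq)
For each mole of Ag₃AsO₄ that dissolves per liter, [Ag⁺] = 3s and [AsO₄³⁻] = s; let s denote this solubility.
Ksp = [Ag⁺]^3[AsO₄³⁻] = (3s)^3 · s = 27s^4 = 1.4×10⁻²²
s = 1.5×10⁻⁶ mol/L
[Ag⁺] = 3s = 4.5×10⁻⁶ mol/L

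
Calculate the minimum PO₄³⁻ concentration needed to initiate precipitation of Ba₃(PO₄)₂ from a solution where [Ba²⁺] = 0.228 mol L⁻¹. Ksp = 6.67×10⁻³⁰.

A salt starts to precipitate once the ion product Q reaches its Ksp.
Ba₃(PO₄)₂(s) ⇌ 3 Ba²⁺(aq) + 2 PO₄³⁻(aq)
Ksp = [Ba²⁺]^3[PO₄³⁻]^2 = [PO₄³⁻]^2(0.228)^3
[PO₄³⁻]^2 = 6.67×10⁻³⁰ / (0.228)^3 = 5.63×10⁻²⁸
[PO₄³⁻] = 2.37×10⁻¹⁴ mol L⁻¹

2.37×10⁻¹⁴ M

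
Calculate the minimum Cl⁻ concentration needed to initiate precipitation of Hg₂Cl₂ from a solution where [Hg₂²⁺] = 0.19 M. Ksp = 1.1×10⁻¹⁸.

2.4×10⁻⁹ M

Each salt precipitates once Q = Ksp for that salt.
Hg₂Cl₂(s) ⇌ Hg₂²⁺(aq) + 2 Cl⁻(aq)
Ksp = [Hg₂²⁺][Cl⁻]^2 = [Cl⁻]^2(0.19)
[Cl⁻]^2 = 1.1×10⁻¹⁸ / (0.19) = 5.8×10⁻¹⁸
[Cl⁻] = 2.4×10⁻⁹ M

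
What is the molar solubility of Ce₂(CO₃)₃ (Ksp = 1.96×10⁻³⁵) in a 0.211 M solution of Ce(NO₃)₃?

2.54×10⁻¹² M

Ce₂(CO₃)₃(s) ⇌ 2 Ce³⁺(aq) + 3 CO₃²⁻(aq)
The solution already contains Ce³⁺ at 0.211 M. Let s be the molar solubility of Ce₂(CO₃)₃.
[Ce³⁺] ≈ 0.211 M (common ion dominates); [CO₃²⁻] = 3s.
Ksp = [Ce³⁺]^2[CO₃²⁻]^3 = (0.211)^2(3s)^3
(3s)^3 = 1.96×10⁻³⁵ / (0.211)^2 = 4.40×10⁻³⁴
s = 2.54×10⁻¹² M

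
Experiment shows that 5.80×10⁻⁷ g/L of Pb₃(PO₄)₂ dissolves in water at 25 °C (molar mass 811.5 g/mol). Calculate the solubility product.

Ksp = 2.01×10⁻⁴⁴

Molar solubility s = (5.80×10⁻⁷ g/L) / (811.5 g/mol) = 7.1473×10⁻¹⁰ mol/L
Pb₃(PO₄)₂(s) ⇌ 3 Pb²⁺(aq) + 2 PO₄³⁻(aq)
If s mol/L of Pb₃(PO₄)₂ dissolves, [Pb²⁺] = 3s and [PO₄³⁻] = 2s.
Ksp = [Pb²⁺]^3[PO₄³⁻]^2 = (3s)^3 · (2s)^2 = 108s^5
Ksp = 108 × (7.1473×10⁻¹⁰)^5 = 2.01×10⁻⁴⁴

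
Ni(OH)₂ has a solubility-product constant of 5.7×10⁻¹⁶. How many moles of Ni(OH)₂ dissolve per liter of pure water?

5.2×10⁻⁶ M

Ni(OH)₂(s) ⇌ Ni²⁺(aq) + 2 OH⁻(aq)
For each mole of Ni(OH)₂ that dissolves per liter, [Ni²⁺] = s and [OH⁻] = 2s; let s denote this solubility.
Ksp = [Ni²⁺][OH⁻]^2 = s · (2s)^2 = 4s^3
4s^3 = 5.7×10⁻¹⁶  ⇒  s^3 = 1.4×10⁻¹⁶
s = 5.2×10⁻⁶ mol/L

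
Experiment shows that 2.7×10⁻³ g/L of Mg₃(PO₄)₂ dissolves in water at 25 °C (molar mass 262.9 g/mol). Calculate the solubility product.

Ksp = 1.2×10⁻²³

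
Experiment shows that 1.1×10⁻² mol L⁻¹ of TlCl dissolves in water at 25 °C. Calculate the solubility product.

TlCl(s) ⇌ Tl⁺(aq) + Cl⁻(aq)
Call the molar solubility s, so that [Tl⁺] = s and [Cl⁻] = s.
Ksp = [Tl⁺][Cl⁻] = s · s = s^2
Ksp = (1.1×10⁻²)^2 = 1.2×10⁻⁴

Ksp = 1.2×10⁻⁴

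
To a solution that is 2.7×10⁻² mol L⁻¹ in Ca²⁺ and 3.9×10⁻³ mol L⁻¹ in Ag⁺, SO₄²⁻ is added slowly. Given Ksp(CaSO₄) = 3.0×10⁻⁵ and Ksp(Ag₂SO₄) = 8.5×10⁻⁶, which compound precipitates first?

CaSO₄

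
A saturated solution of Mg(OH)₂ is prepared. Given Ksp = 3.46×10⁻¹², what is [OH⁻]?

1.91×10⁻⁴ M

Mg(OH)₂(s) ⇌ Mg²⁺(aq) + 2 OH⁻(aq)
Let s be the molar solubility. Then [Mg²⁺] = s and [OH⁻] = 2s.
Ksp = [Mg²⁺][OH⁻]^2 = s · (2s)^2 = 4s^3 = 3.46×10⁻¹²
s = 9.53×10⁻⁵ M
[OH⁻] = 2s = 1.91×10⁻⁴ M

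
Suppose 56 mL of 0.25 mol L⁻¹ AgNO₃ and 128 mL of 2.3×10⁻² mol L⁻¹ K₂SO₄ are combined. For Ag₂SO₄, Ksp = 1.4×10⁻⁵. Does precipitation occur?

Total volume after mixing = 56 + 128 = 184 mL.
[Ag⁺] = (0.25)(56)/184 = 7.6×10⁻² mol L⁻¹
[SO₄²⁻] = (2.3×10⁻²)(128)/184 = 1.6×10⁻² mol L⁻¹
Q = [Ag⁺]^2[SO₄²⁻] = 9.3×10⁻⁵
Since Q (9.3×10⁻⁵) exceeds Ksp (1.4×10⁻⁵), Ag₂SO₄ will precipitate.

Yes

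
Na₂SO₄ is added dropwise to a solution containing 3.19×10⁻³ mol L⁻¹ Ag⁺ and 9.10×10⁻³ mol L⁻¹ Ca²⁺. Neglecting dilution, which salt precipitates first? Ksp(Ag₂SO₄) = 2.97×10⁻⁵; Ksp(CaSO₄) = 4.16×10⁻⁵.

CaSO₄

A salt starts to precipitate once the ion product Q reaches its Ksp.
For Ag₂SO₄: [SO₄²⁻] = (Ksp/[Ag⁺]^2) = 2.92 mol L⁻¹
For CaSO₄: [SO₄²⁻] = (Ksp/[Ca²⁺]) = 4.57×10⁻³ mol L⁻¹
Since CaSO₄ needs less SO₄²⁻ to reach saturation, it precipitates first.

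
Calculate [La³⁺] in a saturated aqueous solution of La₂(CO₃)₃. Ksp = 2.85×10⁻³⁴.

1.53×10⁻⁷ M

La₂(CO₃)₃(s) ⇌ 2 La³⁺(aq) + 3 CO₃²⁻(aq)
Call the molar solubility s, so that [La³⁺] = 2s and [CO₃²⁻] = 3s.
Ksp = [La³⁺]^2[CO₃²⁻]^3 = (2s)^2 · (3s)^3 = 108s^5 = 2.85×10⁻³⁴
s = 7.66×10⁻⁸ mol L⁻¹
[La³⁺] = 2s = 1.53×10⁻⁷ mol L⁻¹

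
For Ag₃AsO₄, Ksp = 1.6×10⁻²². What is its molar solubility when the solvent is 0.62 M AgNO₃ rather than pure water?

Ag₃AsO₄(s) ⇌ 3 Ag⁺(aq) + AsO₄³⁻(aq)
The solution already contains Ag⁺ at 0.62 M. Let s be the molar solubility of Ag₃AsO₄.
[Ag⁺] ≈ 0.62 M (common ion dominates); [AsO₄³⁻] = s.
Ksp = [Ag⁺]^3[AsO₄³⁻] = (0.62)^3s
s = 1.6×10⁻²² / (0.62)^3 = 6.7×10⁻²²
s = 6.7×10⁻²² M

6.7×10⁻²² M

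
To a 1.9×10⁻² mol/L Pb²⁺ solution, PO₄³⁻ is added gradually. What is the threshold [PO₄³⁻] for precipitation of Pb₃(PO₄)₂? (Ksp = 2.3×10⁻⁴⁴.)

5.8×10⁻²⁰ M

Precipitation begins when Q = Ksp.
Pb₃(PO₄)₂(s) ⇌ 3 Pb²⁺(aq) + 2 PO₄³⁻(aq)
Ksp = [Pb²⁺]^3[PO₄³⁻]^2 = [PO₄³⁻]^2(1.9×10⁻²)^3
[PO₄³⁻]^2 = 2.3×10⁻⁴⁴ / (1.9×10⁻²)^3 = 3.4×10⁻³⁹
[PO₄³⁻] = 5.8×10⁻²⁰ mol/L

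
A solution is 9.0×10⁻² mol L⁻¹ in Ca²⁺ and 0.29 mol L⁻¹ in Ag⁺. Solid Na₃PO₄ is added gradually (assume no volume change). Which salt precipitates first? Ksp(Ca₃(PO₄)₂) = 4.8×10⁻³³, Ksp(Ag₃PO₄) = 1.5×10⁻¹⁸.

The threshold for precipitation is Q = Ksp.
For Ca₃(PO₄)₂: [PO₄³⁻] = (Ksp/[Ca²⁺]^3)^(1/2) = 2.6×10⁻¹⁵ mol L⁻¹
For Ag₃PO₄: [PO₄³⁻] = (Ksp/[Ag⁺]^3) = 6.2×10⁻¹⁷ mol L⁻¹
Ag₃PO₄ requires the lower [PO₄³⁻], so it precipitates first.

Ag₃PO₄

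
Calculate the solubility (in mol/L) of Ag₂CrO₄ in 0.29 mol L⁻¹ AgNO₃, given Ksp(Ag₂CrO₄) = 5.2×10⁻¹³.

6.2×10⁻¹² M

Ag₂CrO₄(s) ⇌ 2 Ag⁺(aq) + CrO₄²⁻(aq)
Ag⁺ is already present at 0.29 mol L⁻¹. If s mol/L of Ag₂CrO₄ dissolves, [CrO₄²⁻] = s while [Ag⁺] ≈ 0.29 mol L⁻¹.
Ksp = [Ag⁺]^2[CrO₄²⁻] = (0.29)^2s
s = 5.2×10⁻¹³ / (0.29)^2 = 6.2×10⁻¹²
s = 6.2×10⁻¹² mol L⁻¹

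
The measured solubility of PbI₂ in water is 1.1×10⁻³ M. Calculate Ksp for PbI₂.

PbI₂(s) ⇌ Pb²⁺(aq) + 2 I⁻(aq)
Call the molar solubility s, so that [Pb²⁺] = s and [I⁻] = 2s.
Ksp = [Pb²⁺][I⁻]^2 = s · (2s)^2 = 4s^3
Ksp = 4 × (1.1×10⁻³)^3 = 5.3×10⁻⁹

Ksp = 5.3×10⁻⁹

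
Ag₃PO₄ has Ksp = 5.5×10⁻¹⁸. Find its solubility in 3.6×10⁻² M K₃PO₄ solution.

1.8×10⁻⁶ M

Ag₃PO₄(s) ⇌ 3 Ag⁺(aq) + PO₄³⁻(aq)
Let s be the solubility of Ag₃PO₄ here. The common ion gives [PO₄³⁻] ≈ 3.6×10⁻² M, and [Ag⁺] = 3s.
Ksp = [Ag⁺]^3[PO₄³⁻] = (3s)^3(3.6×10⁻²)
(3s)^3 = 5.5×10⁻¹⁸ / (3.6×10⁻²) = 1.5×10⁻¹⁶
s = 1.8×10⁻⁶ M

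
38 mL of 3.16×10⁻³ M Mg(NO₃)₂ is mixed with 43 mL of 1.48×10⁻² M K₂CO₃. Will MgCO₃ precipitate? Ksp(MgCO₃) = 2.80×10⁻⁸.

The combined volume is 81 mL.
[Mg²⁺] = (3.16×10⁻³)(38)/81 = 1.48×10⁻³ M
[CO₃²⁻] = (1.48×10⁻²)(43)/81 = 7.86×10⁻³ M
Q = [Mg²⁺][CO₃²⁻] = 1.16×10⁻⁵
Because Q > Ksp (1.16×10⁻⁵ vs 2.80×10⁻⁸), a precipitate of MgCO₃ forms.

Yes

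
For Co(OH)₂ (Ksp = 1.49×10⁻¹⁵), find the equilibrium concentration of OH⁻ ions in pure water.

1.44×10⁻⁵ M

Co(OH)₂(s) ⇌ Co²⁺(aq) + 2 OH⁻(aq)
With molar solubility s: [Co²⁺] = s, [OH⁻] = 2s.
Ksp = [Co²⁺][OH⁻]^2 = s · (2s)^2 = 4s^3 = 1.49×10⁻¹⁵
s = 7.20×10⁻⁶ mol/L
[OH⁻] = 2s = 1.44×10⁻⁵ mol/L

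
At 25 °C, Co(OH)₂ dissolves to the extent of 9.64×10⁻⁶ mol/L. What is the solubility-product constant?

Co(OH)₂(s) ⇌ Co²⁺(aq) + 2 OH⁻(aq)
For each mole of Co(OH)₂ that dissolves per liter, [Co²⁺] = s and [OH⁻] = 2s; let s denote this solubility.
Ksp = [Co²⁺][OH⁻]^2 = s · (2s)^2 = 4s^3
Ksp = 4 × (9.64×10⁻⁶)^3 = 3.58×10⁻¹⁵

Ksp = 3.58×10⁻¹⁵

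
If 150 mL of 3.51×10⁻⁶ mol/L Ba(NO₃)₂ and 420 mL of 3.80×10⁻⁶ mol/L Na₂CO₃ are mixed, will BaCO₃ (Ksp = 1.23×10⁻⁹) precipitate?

No

Total volume after mixing = 150 + 420 = 570 mL.
[Ba²⁺] = (3.51×10⁻⁶)(150)/570 = 9.24×10⁻⁷ mol/L
[CO₃²⁻] = (3.80×10⁻⁶)(420)/570 = 2.80×10⁻⁶ mol/L
Q = [Ba²⁺][CO₃²⁻] = 2.59×10⁻¹²
Q < Ksp (2.59×10⁻¹² vs 1.23×10⁻⁹); the solution remains unsaturated and no precipitate forms.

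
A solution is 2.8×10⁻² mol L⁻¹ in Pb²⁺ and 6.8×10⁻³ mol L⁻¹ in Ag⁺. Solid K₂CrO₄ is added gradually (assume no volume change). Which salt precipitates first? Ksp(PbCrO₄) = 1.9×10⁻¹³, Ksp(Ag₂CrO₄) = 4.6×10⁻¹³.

PbCrO₄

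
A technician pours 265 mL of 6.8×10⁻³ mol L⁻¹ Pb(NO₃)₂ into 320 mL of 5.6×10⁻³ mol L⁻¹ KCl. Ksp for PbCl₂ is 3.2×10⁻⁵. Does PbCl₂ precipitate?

The combined volume is 585 mL.
[Pb²⁺] = (6.8×10⁻³)(265)/585 = 3.1×10⁻³ mol L⁻¹
[Cl⁻] = (5.6×10⁻³)(320)/585 = 3.1×10⁻³ mol L⁻¹
Q = [Pb²⁺][Cl⁻]^2 = 2.9×10⁻⁸
Q < Ksp (2.9×10⁻⁸ vs 3.2×10⁻⁵); the solution remains unsaturated and no precipitate forms.

No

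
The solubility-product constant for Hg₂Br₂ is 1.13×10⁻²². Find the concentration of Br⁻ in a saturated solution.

6.09×10⁻⁸ M

Hg₂Br₂(s) ⇌ Hg₂²⁺(aq) + 2 Br⁻(aq)
With molar solubility s: [Hg₂²⁺] = s, [Br⁻] = 2s.
Ksp = [Hg₂²⁺][Br⁻]^2 = s · (2s)^2 = 4s^3 = 1.13×10⁻²²
s = 3.05×10⁻⁸ mol/L
[Br⁻] = 2s = 6.09×10⁻⁸ mol/L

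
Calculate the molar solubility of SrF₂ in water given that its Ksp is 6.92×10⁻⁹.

SrF₂(s) ⇌ Sr²⁺(aq) + 2 F⁻(aq)
Call the molar solubility s, so that [Sr²⁺] = s and [F⁻] = 2s.
Ksp = [Sr²⁺][F⁻]^2 = s · (2s)^2 = 4s^3
4s^3 = 6.92×10⁻⁹  ⇒  s^3 = 1.73×10⁻⁹
s = (1.73×10⁻⁹)^(1/3) = 1.20×10⁻³ mol/L

1.20×10⁻³ M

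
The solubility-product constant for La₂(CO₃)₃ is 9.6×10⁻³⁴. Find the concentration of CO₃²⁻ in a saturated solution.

2.9×10⁻⁷ M

La₂(CO₃)₃(s) ⇌ 2 La³⁺(aq) + 3 CO₃²⁻(aq)
For each mole of La₂(CO₃)₃ that dissolves per liter, [La³⁺] = 2s and [CO₃²⁻] = 3s; let s denote this solubility.
Ksp = [La³⁺]^2[CO₃²⁻]^3 = (2s)^2 · (3s)^3 = 108s^5 = 9.6×10⁻³⁴
s = 9.8×10⁻⁸ mol L⁻¹
[CO₃²⁻] = 3s = 2.9×10⁻⁷ mol L⁻¹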